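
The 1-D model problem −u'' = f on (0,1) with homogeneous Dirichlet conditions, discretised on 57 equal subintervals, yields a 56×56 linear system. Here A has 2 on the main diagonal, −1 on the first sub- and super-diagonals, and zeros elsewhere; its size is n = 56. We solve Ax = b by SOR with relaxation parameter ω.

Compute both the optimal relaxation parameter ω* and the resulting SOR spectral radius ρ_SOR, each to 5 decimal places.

ω* = 1.89558, ρ_SOR = 0.89558

n=56: λ(B_J) = 1 − λ(A)/2 = cos(kπ/57); k=1 gives ρ_J = 0.99848.
1 − cos²(π/57) = sin²(π/57) ⇒ √(1−ρ_J²) = sin(π/57) = 0.055088.
So ω* = 2/1.055088 = 1.89558 (Young).
Hence ρ(B_{ω*}) = 1.89558 − 1 = 0.89558.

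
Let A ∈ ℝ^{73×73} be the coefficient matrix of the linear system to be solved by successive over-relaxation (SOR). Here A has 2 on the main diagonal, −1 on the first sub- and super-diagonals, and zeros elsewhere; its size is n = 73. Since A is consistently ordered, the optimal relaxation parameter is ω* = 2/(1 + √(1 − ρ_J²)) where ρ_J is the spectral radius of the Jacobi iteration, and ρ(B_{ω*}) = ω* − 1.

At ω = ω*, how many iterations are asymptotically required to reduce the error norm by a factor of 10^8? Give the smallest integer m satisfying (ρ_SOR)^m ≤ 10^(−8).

ρ_J = max_k |cos(kπ/74)| = cos(π/74) = 0.9990990
√(1−ρ_J²) = |sin(π/74)| = 0.0424412
[ω*] 2 ÷ (1 + 0.0424412) = 2 ÷ 1.0424412 = 1.9185734.
Hence ρ(B_{ω*}) = 1.9185734 − 1 = 0.9185734.
For 8 digits: m = 8·ln10 / (−ln 0.9185734) = 18.4207/0.0849335 = 216.884; round up → m = 217.

m = 217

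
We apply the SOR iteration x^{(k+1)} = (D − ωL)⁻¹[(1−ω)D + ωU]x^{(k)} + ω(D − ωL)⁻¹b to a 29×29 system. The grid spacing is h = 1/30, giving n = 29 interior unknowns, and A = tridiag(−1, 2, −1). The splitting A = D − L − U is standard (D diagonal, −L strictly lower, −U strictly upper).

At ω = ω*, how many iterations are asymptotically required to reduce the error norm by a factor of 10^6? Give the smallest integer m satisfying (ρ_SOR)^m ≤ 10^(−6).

m = 66

½·tridiag(1,0,1) at n=29: λ_k = cos(kπ/30); max |λ| at k=1 ⇒ ρ_J = cos(π/30) ≈ 0.9945219.
1 − cos²(π/30) = sin²(π/30) ⇒ √(1−ρ_J²) = sin(π/30) = 0.1045285.
Young: ω* = 2/(1+√(1−ρ_J²)) = 2/(1+0.1045285) = 2/1.1045285 = 1.8107274.
and ρ(B_{ω*}) = 1.8107274 − 1 = 0.8107274.
For 6 digits: m = 6·ln10 / (−ln 0.8107274) = 13.8155/0.209823 = 65.844; round up → m = 66.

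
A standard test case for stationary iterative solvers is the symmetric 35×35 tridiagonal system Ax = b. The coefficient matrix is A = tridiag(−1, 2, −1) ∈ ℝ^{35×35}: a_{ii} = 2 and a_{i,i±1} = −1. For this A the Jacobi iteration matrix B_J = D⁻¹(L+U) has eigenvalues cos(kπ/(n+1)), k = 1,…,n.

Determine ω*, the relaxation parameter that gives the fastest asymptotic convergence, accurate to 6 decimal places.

ρ_J = max_k |cos(kπ/36)| = cos(π/36) = 0.996195
√(1 − cos²(π/36)) = sin(π/36) ≈ 0.0871557.
ω* = 2/(1 + 0.0871557) = 2/1.0871557 = 1.839663.
ρ(B_{ω*}) = ω*−1 = 0.839663

ω* = 1.839663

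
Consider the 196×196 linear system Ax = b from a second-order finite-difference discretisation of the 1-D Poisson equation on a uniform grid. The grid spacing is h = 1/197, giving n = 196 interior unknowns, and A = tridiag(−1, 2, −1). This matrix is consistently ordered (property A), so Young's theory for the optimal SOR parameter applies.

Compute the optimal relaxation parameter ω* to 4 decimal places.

With n=196, ρ(Jacobi) = cos(π/197) = 0.9999.
1 − cos²(π/197) = sin²(π/197) ⇒ √(1−ρ_J²) = sin(π/197) = 0.01595.
Young: ω* = 2/(1+√(1−ρ_J²)) = 2/(1+0.01595) = 2/1.01595 = 1.9686.
[ρ_SOR] ω* − 1 = 0.9686.

ω* = 1.9686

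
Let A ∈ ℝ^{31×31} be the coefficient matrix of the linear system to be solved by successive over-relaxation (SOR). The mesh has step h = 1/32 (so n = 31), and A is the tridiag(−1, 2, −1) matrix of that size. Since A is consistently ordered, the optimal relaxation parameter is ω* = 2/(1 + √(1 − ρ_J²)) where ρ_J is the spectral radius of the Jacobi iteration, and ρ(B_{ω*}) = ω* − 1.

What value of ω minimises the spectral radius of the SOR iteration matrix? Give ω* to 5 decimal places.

With n=31, ρ(Jacobi) = cos(π/32) = 0.99518.
√(1 − cos²(π/32)) = sin(π/32) ≈ 0.098017.
[ω*] 2 ÷ (1 + 0.098017) = 2 ÷ 1.098017 = 1.82147.
[ρ_SOR] ω* − 1 = 0.82147.

ω* = 1.82147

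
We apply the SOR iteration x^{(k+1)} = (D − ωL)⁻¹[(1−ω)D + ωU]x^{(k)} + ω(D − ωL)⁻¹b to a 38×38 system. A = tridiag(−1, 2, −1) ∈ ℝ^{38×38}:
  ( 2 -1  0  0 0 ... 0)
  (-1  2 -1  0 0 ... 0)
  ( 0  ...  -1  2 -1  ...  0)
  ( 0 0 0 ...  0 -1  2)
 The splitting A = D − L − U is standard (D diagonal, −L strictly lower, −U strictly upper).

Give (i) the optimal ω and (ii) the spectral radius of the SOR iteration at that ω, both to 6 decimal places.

ω* = 1.851052, ρ_SOR = 0.851052

n=38: λ(B_J) = 1 − λ(A)/2 = cos(kπ/39); k=1 gives ρ_J = 0.996757.
√(1−ρ_J²) simplifies to sin(π/39) = 0.0804666.
Then 2/(1+√(1−ρ_J²)) = 2/(1+0.0804666); ω* = 2/1.0804666 = 1.851052.
ρ_SOR = ω* − 1 ≈ 0.851052.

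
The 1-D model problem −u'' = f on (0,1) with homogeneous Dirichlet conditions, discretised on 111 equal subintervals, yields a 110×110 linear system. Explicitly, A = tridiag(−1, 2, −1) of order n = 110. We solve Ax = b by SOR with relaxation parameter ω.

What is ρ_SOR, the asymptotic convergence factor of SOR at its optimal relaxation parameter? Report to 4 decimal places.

ρ_SOR = 0.9450

ρ_J = max_k |cos(kπ/111)| = cos(π/111) = 0.9996
√(1 − cos²(π/111)) = sin(π/111) ≈ 0.02830.
Then 2/(1+√(1−ρ_J²)) = 2/(1+0.02830); ω* = 2/1.02830 = 1.9450.
and ρ(B_{ω*}) = 1.9450 − 1 = 0.9450.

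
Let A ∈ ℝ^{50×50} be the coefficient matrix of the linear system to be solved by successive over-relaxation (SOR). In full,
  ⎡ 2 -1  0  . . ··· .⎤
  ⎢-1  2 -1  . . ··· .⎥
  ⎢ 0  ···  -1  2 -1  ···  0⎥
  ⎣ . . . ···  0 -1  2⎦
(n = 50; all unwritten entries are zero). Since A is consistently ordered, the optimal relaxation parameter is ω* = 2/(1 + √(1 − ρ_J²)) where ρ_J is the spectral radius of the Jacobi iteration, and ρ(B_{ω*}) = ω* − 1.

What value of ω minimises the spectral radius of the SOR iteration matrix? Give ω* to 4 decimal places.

ω* = 1.8840

spectrum of D⁻¹(L+U) = {cos(kπ/51) : 1≤k≤50}; ρ_J = cos(π/51) = 0.9981.
1 − cos²(π/51) = sin²(π/51) ⇒ √(1−ρ_J²) = sin(π/51) = 0.06156.
[ω*] 2 ÷ (1 + 0.06156) = 2 ÷ 1.06156 = 1.8840.
ρ_SOR = ω* − 1 ≈ 0.8840.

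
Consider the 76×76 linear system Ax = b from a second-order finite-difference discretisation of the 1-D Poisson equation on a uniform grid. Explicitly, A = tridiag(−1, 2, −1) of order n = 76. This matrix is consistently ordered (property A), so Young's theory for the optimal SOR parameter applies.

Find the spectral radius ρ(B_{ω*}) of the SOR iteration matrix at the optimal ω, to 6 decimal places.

ρ_SOR = 0.921620

½·tridiag(1,0,1) at n=76: λ_k = cos(kπ/77); max |λ| at k=1 ⇒ ρ_J = cos(π/77) ≈ 0.999168.
root = sin(π/77) = 0.0407886  (since 1−cos² = sin²).
ω* = 2 / (1 + 0.0407886) = 2 / 1.0407886 ≈ 1.921620.
ρ(B_{ω*}) = ω*−1 = 0.921620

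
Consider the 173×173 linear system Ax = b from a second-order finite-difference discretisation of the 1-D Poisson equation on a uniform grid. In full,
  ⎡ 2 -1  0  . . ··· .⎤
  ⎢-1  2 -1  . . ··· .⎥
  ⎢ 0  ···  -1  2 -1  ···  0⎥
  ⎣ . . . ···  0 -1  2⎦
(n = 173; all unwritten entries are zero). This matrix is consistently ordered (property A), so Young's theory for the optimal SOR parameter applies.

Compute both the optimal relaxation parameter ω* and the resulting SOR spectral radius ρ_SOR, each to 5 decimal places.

ω* = 1.96453, ρ_SOR = 0.96453

B_J for the 173×173 system has eigenvalues cos(kπ/174); ρ_J = cos(π/174) = 0.99984.
√(1 − cos²(π/174)) = sin(π/174) ≈ 0.018054.
ω* = 2/(1+0.018054) = 1.96453
Hence ρ(B_{ω*}) = 1.96453 − 1 = 0.96453.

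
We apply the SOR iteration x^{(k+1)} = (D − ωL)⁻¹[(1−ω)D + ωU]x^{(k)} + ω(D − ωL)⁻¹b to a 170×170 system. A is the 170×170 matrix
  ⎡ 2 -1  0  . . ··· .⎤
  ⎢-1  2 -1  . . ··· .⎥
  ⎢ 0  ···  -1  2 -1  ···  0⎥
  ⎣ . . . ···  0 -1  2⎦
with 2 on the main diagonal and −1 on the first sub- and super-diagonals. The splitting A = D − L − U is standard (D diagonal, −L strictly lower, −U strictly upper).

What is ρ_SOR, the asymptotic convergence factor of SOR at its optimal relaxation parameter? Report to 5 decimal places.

spectrum of D⁻¹(L+U) = {cos(kπ/171) : 1≤k≤170}; ρ_J = cos(π/171) = 0.99983.
√(1−ρ_J²) simplifies to sin(π/171) = 0.018371.
ω* = 2/(1+0.018371) = 1.96392
ρ(B_{ω*}) = ω*−1 = 0.96392

ρ_SOR = 0.96392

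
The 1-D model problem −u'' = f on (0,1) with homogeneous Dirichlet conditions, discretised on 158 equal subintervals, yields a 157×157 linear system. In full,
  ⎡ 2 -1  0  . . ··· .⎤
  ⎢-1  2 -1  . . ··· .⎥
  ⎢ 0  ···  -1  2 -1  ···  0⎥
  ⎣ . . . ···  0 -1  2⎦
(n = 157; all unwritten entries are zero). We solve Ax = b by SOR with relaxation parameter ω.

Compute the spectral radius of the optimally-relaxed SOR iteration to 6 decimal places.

ρ_J = max_k |cos(kπ/158)| = cos(π/158) = 0.999802
√(1 − cos²(π/158)) = sin(π/158) ≈ 0.0198822.
ω* = 2 / (1 + 0.0198822) = 2 / 1.0198822 ≈ 1.961011.
[ρ_SOR] ω* − 1 = 0.961011.

ρ_SOR = 0.961011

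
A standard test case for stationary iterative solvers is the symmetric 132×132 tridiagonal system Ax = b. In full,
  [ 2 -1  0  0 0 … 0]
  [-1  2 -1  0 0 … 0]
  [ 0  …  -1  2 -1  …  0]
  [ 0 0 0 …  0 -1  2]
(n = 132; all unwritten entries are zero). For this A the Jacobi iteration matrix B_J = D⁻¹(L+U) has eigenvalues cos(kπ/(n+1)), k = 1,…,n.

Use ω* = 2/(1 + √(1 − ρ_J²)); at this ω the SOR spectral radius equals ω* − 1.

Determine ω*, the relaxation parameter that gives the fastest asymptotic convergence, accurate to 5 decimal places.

ω* = 1.95385

[ρ_J] n=132: ρ(B_J) = cos(π/(n+1)) = cos(π/133) = 0.99972.
root = sin(π/133) = 0.023619  (since 1−cos² = sin²).
Then 2/(1+√(1−ρ_J²)) = 2/(1+0.023619); ω* = 2/1.023619 = 1.95385.
and ρ(B_{ω*}) = 1.95385 − 1 = 0.95385.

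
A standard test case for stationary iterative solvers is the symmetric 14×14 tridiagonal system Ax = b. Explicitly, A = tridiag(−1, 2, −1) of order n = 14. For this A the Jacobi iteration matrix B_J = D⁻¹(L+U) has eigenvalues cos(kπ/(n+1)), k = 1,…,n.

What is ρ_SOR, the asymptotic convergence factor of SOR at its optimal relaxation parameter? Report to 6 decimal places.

[ρ_J] n=14: ρ(B_J) = cos(π/(n+1)) = cos(π/15) = 0.978148.
root = sin(π/15) = 0.2079117  (since 1−cos² = sin²).
ω* = 2/(1+0.2079117) = 1.655750
ρ(B_{ω*}) = ω*−1 = 0.655750

ρ_SOR = 0.655750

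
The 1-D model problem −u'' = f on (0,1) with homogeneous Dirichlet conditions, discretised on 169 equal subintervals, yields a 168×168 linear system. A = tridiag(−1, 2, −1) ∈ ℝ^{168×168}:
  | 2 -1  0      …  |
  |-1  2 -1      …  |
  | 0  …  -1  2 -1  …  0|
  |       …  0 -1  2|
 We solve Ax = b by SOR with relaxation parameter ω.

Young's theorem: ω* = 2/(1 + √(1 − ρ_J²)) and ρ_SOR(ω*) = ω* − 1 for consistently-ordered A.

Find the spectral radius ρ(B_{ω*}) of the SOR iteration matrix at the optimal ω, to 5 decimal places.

ρ_SOR = 0.96350

½·tridiag(1,0,1) at n=168: λ_k = cos(kπ/169); max |λ| at k=1 ⇒ ρ_J = cos(π/169) ≈ 0.99983.
√(1 − cos²(π/169)) = sin(π/169) ≈ 0.018588.
ω* = 2/(1 + 0.018588) = 2/1.018588 = 1.96350.
ρ(B_{ω*}) = ω*−1 = 0.96350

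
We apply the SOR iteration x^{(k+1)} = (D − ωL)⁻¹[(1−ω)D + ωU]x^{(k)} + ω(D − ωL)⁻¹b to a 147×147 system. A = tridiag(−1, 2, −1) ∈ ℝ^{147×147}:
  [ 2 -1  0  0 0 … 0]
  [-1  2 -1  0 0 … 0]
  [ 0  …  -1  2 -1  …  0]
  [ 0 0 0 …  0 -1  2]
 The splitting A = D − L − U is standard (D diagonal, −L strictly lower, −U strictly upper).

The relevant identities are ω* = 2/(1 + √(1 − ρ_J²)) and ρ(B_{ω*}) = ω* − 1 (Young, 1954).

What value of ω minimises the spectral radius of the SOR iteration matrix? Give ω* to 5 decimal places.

With n=147, ρ(Jacobi) = cos(π/148) = 0.99977.
root = sin(π/148) = 0.021225  (since 1−cos² = sin²).
Then 2/(1+√(1−ρ_J²)) = 2/(1+0.021225); ω* = 2/1.021225 = 1.95843.
ρ_SOR = ω* − 1 = 1.95843 − 1 = 0.95843.

ω* = 1.95843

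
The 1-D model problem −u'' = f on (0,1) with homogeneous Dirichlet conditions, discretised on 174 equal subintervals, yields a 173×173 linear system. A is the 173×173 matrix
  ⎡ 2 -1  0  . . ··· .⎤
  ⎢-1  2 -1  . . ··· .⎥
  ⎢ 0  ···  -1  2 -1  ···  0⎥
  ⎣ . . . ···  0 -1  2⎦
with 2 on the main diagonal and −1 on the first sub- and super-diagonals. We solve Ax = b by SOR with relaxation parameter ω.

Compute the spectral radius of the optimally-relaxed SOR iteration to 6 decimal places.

ρ_J = max_k |cos(kπ/174)| = cos(π/174) = 0.999837
1 − cos²(π/174) = sin²(π/174) ⇒ √(1−ρ_J²) = sin(π/174) = 0.0180541.
ω* = 2/(1 + 0.0180541) = 2/1.0180541 = 1.964532.
[ρ_SOR] ω* − 1 = 0.964532.

ρ_SOR = 0.964532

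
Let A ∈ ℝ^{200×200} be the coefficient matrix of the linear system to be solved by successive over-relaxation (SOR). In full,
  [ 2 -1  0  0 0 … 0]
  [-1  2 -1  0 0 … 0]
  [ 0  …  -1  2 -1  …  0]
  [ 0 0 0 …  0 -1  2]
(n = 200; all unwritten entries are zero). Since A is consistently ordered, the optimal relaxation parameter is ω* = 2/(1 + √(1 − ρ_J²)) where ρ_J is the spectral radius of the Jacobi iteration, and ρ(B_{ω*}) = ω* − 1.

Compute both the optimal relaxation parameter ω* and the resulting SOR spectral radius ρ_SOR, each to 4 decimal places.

ω* = 1.9692, ρ_SOR = 0.9692

With n=200, ρ(Jacobi) = cos(π/201) = 0.9999.
√(1−ρ_J²) = |sin(π/201)| = 0.01563
[ω*] 2 ÷ (1 + 0.01563) = 2 ÷ 1.01563 = 1.9692.
[ρ_SOR] ω* − 1 = 0.9692.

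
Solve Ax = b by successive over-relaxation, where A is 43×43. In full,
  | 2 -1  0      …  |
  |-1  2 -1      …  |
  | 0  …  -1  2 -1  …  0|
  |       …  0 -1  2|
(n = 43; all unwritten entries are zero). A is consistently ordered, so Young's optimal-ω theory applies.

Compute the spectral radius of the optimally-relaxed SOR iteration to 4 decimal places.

ρ_SOR = 0.8668

With n=43, ρ(Jacobi) = cos(π/44) = 0.9975.
√(1 − cos²(π/44)) = sin(π/44) ≈ 0.07134.
[ω*] 2 ÷ (1 + 0.07134) = 2 ÷ 1.07134 = 1.8668.
ρ_SOR = ω* − 1 = 1.8668 − 1 = 0.8668.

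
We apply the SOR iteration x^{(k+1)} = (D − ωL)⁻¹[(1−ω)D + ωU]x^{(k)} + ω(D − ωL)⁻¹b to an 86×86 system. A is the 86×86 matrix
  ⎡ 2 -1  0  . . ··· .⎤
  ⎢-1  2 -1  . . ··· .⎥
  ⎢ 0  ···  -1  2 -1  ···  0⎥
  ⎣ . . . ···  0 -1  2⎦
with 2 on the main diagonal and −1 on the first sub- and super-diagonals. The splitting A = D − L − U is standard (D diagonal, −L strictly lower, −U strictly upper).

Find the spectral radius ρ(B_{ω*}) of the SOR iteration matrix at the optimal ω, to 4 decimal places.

B_J for the 86×86 system has eigenvalues cos(kπ/87); ρ_J = cos(π/87) = 0.9993.
1 − cos²(π/87) = sin²(π/87) ⇒ √(1−ρ_J²) = sin(π/87) = 0.03610.
ω* = 2/(1+0.03610) = 1.9303
ρ_SOR = ω* − 1 ≈ 0.9303.

ρ_SOR = 0.9303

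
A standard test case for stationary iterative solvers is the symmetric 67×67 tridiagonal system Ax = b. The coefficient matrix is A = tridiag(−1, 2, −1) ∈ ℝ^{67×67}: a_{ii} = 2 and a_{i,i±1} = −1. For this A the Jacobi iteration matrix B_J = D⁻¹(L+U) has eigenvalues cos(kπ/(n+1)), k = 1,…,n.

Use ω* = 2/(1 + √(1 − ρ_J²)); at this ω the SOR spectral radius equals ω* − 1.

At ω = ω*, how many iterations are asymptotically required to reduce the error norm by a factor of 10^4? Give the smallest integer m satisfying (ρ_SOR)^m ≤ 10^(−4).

n=67: λ(B_J) = 1 − λ(A)/2 = cos(kπ/68); k=1 gives ρ_J = 0.9989330.
√(1 − cos²(π/68)) = sin(π/68) ≈ 0.0461835.
[ω*] 2 ÷ (1 + 0.0461835) = 2 ÷ 1.0461835 = 1.9117105.
ρ(B_{ω*}) = ω*−1 = 0.9117105
For 4 digits: m = 4·ln10 / (−ln 0.9117105) = 9.21034/0.0924328 = 99.644; round up → m = 100.

m = 100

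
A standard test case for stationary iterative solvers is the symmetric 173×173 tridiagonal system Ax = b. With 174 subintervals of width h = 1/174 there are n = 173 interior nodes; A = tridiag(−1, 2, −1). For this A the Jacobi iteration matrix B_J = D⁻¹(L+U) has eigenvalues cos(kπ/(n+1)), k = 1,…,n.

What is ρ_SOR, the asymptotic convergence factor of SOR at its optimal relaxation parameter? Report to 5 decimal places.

½·tridiag(1,0,1) at n=173: λ_k = cos(kπ/174); max |λ| at k=1 ⇒ ρ_J = cos(π/174) ≈ 0.99984.
√(1−ρ_J²) = |sin(π/174)| = 0.018054
Then 2/(1+√(1−ρ_J²)) = 2/(1+0.018054); ω* = 2/1.018054 = 1.96453.
ρ_SOR = ω* − 1 ≈ 0.96453.

ρ_SOR = 0.96453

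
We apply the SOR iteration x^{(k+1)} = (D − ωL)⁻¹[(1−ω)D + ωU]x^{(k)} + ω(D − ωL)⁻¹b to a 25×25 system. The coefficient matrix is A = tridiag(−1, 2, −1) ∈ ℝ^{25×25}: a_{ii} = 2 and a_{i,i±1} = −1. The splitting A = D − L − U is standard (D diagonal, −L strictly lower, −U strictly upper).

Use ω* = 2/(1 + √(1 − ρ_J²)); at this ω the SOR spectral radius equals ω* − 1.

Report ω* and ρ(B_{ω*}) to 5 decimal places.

ω* = 1.78486, ρ_SOR = 0.78486

B_J for the 25×25 system has eigenvalues cos(kπ/26); ρ_J = cos(π/26) = 0.99271.
1 − cos²(π/26) = sin²(π/26) ⇒ √(1−ρ_J²) = sin(π/26) = 0.120537.
Young: ω* = 2/(1+√(1−ρ_J²)) = 2/(1+0.120537) = 2/1.120537 = 1.78486.
and ρ(B_{ω*}) = 1.78486 − 1 = 0.78486.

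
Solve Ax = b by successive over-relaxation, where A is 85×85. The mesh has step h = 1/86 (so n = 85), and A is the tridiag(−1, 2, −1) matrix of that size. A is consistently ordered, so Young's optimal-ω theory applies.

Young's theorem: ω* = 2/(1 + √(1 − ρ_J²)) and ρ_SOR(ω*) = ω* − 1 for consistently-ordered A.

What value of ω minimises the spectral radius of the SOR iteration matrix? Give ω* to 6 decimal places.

ω* = 1.929530

½·tridiag(1,0,1) at n=85: λ_k = cos(kπ/86); max |λ| at k=1 ⇒ ρ_J = cos(π/86) ≈ 0.999333.
root = sin(π/86) = 0.0365220  (since 1−cos² = sin²).
[ω*] 2 ÷ (1 + 0.0365220) = 2 ÷ 1.0365220 = 1.929530.
ρ_SOR = ω* − 1 = 1.929530 − 1 = 0.929530.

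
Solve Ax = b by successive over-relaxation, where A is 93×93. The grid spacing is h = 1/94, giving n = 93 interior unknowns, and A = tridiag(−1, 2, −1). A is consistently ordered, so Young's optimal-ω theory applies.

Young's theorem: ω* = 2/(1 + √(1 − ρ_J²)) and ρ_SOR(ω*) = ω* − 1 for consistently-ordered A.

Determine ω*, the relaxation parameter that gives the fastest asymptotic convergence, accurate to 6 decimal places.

ω* = 1.935331

ρ_J = max_k |cos(kπ/94)| = cos(π/94) = 0.999442
√(1 − cos²(π/94)) = sin(π/94) ≈ 0.0334150.
Then 2/(1+√(1−ρ_J²)) = 2/(1+0.0334150); ω* = 2/1.0334150 = 1.935331.
Hence ρ(B_{ω*}) = 1.935331 − 1 = 0.935331.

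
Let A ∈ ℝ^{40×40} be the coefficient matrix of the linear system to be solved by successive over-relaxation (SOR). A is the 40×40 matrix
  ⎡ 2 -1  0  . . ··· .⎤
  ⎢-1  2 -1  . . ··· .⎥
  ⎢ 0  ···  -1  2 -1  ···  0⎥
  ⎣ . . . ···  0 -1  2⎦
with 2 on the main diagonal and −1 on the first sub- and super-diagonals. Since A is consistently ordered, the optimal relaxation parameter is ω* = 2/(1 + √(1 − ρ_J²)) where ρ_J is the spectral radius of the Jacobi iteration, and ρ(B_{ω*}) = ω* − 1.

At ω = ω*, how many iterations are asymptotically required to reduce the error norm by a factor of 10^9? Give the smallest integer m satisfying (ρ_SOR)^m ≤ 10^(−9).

m = 136

n=40: λ(B_J) = 1 − λ(A)/2 = cos(kπ/41); k=1 gives ρ_J = 0.9970658.
√(1−ρ_J²) = |sin(π/41)| = 0.0765493
So ω* = 2/1.0765493 = 1.8577877 (Young).
At ω = 1.8577877 every |λ(B_ω)| = ω−1, so ρ_SOR = 0.8577877.
Need (0.8577877)^m ≤ 10^(−9): m ≥ 9·ln10/|ln 0.8577877| = 20.7233/0.153399 = 135.094 ⇒ m = 136.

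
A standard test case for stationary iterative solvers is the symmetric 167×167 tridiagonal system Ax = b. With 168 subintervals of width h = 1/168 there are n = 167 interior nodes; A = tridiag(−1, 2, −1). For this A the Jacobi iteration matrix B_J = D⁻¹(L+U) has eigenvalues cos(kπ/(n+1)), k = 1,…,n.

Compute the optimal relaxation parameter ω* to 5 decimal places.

With n=167, ρ(Jacobi) = cos(π/168) = 0.99983.
√(1−ρ_J²) = |sin(π/168)| = 0.018699
Then 2/(1+√(1−ρ_J²)) = 2/(1+0.018699); ω* = 2/1.018699 = 1.96329.
ρ_SOR = ω* − 1 = 1.96329 − 1 = 0.96329.

ω* = 1.96329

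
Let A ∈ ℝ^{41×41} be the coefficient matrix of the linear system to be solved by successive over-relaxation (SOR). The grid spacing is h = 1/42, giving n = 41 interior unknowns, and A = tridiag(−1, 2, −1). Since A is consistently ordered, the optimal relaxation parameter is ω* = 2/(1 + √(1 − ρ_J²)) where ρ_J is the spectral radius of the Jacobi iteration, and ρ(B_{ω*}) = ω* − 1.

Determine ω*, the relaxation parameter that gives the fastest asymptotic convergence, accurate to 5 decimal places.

ω* = 1.86093

½·tridiag(1,0,1) at n=41: λ_k = cos(kπ/42); max |λ| at k=1 ⇒ ρ_J = cos(π/42) ≈ 0.99720.
1 − cos²(π/42) = sin²(π/42) ⇒ √(1−ρ_J²) = sin(π/42) = 0.074730.
ω* = 2/(1 + 0.074730) = 2/1.074730 = 1.86093.
[ρ_SOR] ω* − 1 = 0.86093.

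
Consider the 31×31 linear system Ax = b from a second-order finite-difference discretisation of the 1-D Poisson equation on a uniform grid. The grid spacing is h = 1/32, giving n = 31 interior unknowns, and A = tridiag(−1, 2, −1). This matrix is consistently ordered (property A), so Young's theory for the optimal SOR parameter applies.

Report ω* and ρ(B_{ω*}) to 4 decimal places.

With n=31, ρ(Jacobi) = cos(π/32) = 0.9952.
√(1 − cos²(π/32)) = sin(π/32) ≈ 0.09802.
Then 2/(1+√(1−ρ_J²)) = 2/(1+0.09802); ω* = 2/1.09802 = 1.8215.
[ρ_SOR] ω* − 1 = 0.8215.

ω* = 1.8215, ρ_SOR = 0.8215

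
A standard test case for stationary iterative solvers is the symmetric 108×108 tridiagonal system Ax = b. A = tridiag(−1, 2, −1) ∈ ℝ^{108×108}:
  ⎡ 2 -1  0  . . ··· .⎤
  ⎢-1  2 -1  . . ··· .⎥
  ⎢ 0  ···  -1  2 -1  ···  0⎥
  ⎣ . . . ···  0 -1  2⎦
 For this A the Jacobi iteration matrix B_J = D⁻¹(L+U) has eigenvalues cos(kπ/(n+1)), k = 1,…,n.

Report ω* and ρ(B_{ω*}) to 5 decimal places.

ω* = 1.94398, ρ_SOR = 0.94398

½·tridiag(1,0,1) at n=108: λ_k = cos(kπ/109); max |λ| at k=1 ⇒ ρ_J = cos(π/109) ≈ 0.99958.
root = sin(π/109) = 0.028818  (since 1−cos² = sin²).
Young: ω* = 2/(1+√(1−ρ_J²)) = 2/(1+0.028818) = 2/1.028818 = 1.94398.
ρ_SOR = ω* − 1 ≈ 0.94398.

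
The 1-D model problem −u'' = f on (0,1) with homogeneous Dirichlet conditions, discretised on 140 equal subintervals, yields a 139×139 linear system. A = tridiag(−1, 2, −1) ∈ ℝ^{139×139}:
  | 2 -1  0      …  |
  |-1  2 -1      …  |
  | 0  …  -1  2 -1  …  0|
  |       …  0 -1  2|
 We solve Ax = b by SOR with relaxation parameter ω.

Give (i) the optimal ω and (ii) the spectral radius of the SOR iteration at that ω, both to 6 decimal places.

ω* = 1.956109, ρ_SOR = 0.956109

n=139: λ(B_J) = 1 − λ(A)/2 = cos(kπ/140); k=1 gives ρ_J = 0.999748.
√(1−ρ_J²) simplifies to sin(π/140) = 0.0224381.
ω* = 2/(1 + 0.0224381) = 2/1.0224381 = 1.956109.
Hence ρ(B_{ω*}) = 1.956109 − 1 = 0.956109.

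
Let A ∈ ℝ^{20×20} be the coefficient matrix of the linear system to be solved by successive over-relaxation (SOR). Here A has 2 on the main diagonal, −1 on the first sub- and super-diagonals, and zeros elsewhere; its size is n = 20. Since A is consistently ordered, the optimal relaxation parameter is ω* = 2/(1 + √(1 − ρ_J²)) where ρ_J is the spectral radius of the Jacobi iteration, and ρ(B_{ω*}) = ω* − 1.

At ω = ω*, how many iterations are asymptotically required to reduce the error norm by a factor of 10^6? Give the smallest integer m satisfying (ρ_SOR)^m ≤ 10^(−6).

m = 47

½·tridiag(1,0,1) at n=20: λ_k = cos(kπ/21); max |λ| at k=1 ⇒ ρ_J = cos(π/21) ≈ 0.9888308.
√(1 − cos²(π/21)) = sin(π/21) ≈ 0.1490423.
So ω* = 2/1.1490423 = 1.7405800 (Young).
ρ_SOR = ω* − 1 = 1.7405800 − 1 = 0.7405800.
ρ_SOR^m ≤ 10^(−6) ⇔ m ≥ 6·ln10/(−ln 0.7405800) = 13.8155/0.300322 = 46.002; m = ⌈46.002⌉ = 47.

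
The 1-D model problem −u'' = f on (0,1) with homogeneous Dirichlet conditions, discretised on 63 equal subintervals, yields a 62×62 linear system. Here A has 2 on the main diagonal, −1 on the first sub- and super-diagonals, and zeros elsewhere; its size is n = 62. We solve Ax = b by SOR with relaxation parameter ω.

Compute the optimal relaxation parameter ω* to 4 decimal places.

ω* = 1.9050

ρ_J = max_k |cos(kπ/63)| = cos(π/63) = 0.9988
root = sin(π/63) = 0.04985  (since 1−cos² = sin²).
ω* = 2 / (1 + 0.04985) = 2 / 1.04985 ≈ 1.9050.
ρ(B_{ω*}) = ω*−1 = 0.9050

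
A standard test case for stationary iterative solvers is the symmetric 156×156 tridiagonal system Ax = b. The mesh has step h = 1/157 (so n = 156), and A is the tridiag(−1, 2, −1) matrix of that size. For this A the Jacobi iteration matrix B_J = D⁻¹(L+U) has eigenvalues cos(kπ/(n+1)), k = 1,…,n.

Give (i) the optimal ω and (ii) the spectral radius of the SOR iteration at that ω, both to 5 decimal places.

With n=156, ρ(Jacobi) = cos(π/157) = 0.99980.
√(1 − cos²(π/157)) = sin(π/157) ≈ 0.020009.
[ω*] 2 ÷ (1 + 0.020009) = 2 ÷ 1.020009 = 1.96077.
ρ(B_{ω*}) = ω*−1 = 0.96077

ω* = 1.96077, ρ_SOR = 0.96077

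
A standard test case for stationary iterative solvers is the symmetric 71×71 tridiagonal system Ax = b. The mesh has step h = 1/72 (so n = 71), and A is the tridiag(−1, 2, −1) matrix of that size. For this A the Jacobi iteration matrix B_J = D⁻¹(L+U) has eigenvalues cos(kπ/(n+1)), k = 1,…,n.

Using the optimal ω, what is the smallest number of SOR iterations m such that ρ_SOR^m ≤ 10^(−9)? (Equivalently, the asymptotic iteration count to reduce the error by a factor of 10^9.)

[ρ_J] n=71: ρ(B_J) = cos(π/(n+1)) = cos(π/72) = 0.9990482.
√(1 − cos²(π/72)) = sin(π/72) ≈ 0.0436194.
Then 2/(1+√(1−ρ_J²)) = 2/(1+0.0436194); ω* = 2/1.0436194 = 1.9164075.
At ω = 1.9164075 every |λ(B_ω)| = ω−1, so ρ_SOR = 0.9164075.
(0.9164075)^m ≤ 10^{−9}  ⇒  m·ln(0.9164075) ≤ −9·ln10  ⇒  m ≥ 237.396  ⇒  m = 238

m = 238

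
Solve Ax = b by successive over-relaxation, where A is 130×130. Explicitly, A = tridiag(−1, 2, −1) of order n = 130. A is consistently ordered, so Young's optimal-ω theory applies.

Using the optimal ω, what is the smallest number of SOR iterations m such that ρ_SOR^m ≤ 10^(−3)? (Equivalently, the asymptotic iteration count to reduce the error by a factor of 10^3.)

B_J for the 130×130 system has eigenvalues cos(kπ/131); ρ_J = cos(π/131) = 0.9997125.
1 − cos²(π/131) = sin²(π/131) ⇒ √(1−ρ_J²) = sin(π/131) = 0.0239793.
Young: ω* = 2/(1+√(1−ρ_J²)) = 2/(1+0.0239793) = 2/1.0239793 = 1.9531645.
ρ(B_{ω*}) = ω*−1 = 0.9531645
For 3 digits: m = 3·ln10 / (−ln 0.9531645) = 6.90776/0.0479678 = 144.008; round up → m = 145.

m = 145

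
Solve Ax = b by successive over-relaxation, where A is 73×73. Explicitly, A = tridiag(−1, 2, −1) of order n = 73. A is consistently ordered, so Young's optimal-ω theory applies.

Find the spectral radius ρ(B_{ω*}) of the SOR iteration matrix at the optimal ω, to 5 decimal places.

½·tridiag(1,0,1) at n=73: λ_k = cos(kπ/74); max |λ| at k=1 ⇒ ρ_J = cos(π/74) ≈ 0.99910.
1 − cos²(π/74) = sin²(π/74) ⇒ √(1−ρ_J²) = sin(π/74) = 0.042441.
ω* = 2/(1 + 0.042441) = 2/1.042441 = 1.91857.
ρ(B_{ω*}) = ω*−1 = 0.91857

ρ_SOR = 0.91857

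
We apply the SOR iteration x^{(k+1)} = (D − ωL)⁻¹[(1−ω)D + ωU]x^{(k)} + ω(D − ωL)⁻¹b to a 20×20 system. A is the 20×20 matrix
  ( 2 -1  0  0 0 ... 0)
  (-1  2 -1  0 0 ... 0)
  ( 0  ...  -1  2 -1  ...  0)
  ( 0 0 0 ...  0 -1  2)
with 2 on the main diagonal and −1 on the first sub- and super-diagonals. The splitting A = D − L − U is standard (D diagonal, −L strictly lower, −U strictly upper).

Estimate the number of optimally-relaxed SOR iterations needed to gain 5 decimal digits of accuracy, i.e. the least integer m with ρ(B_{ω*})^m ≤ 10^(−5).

spectrum of D⁻¹(L+U) = {cos(kπ/21) : 1≤k≤20}; ρ_J = cos(π/21) = 0.9888308.
root = sin(π/21) = 0.1490423  (since 1−cos² = sin²).
[ω*] 2 ÷ (1 + 0.1490423) = 2 ÷ 1.1490423 = 1.7405800.
ρ(B_{ω*}) = ω*−1 = 0.7405800
Need (0.7405800)^m ≤ 10^(−5): m ≥ 5·ln10/|ln 0.7405800| = 11.5129/0.300322 = 38.335 ⇒ m = 39.

m = 39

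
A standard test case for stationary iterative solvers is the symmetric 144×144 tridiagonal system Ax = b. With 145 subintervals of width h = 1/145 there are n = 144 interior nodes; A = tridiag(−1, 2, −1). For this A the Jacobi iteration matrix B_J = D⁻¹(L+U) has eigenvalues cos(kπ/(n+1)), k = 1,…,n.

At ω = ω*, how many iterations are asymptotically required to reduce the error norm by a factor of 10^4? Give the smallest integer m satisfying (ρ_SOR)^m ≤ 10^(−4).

m = 213

With n=144, ρ(Jacobi) = cos(π/145) = 0.9997653.
root = sin(π/145) = 0.0216645  (since 1−cos² = sin²).
So ω* = 2/1.0216645 = 1.9575898 (Young).
[ρ_SOR] ω* − 1 = 0.9575898.
ρ_SOR^m ≤ 10^(−4) ⇔ m ≥ 4·ln10/(−ln 0.9575898) = 9.21034/0.0433358 = 212.534; m = ⌈212.534⌉ = 213.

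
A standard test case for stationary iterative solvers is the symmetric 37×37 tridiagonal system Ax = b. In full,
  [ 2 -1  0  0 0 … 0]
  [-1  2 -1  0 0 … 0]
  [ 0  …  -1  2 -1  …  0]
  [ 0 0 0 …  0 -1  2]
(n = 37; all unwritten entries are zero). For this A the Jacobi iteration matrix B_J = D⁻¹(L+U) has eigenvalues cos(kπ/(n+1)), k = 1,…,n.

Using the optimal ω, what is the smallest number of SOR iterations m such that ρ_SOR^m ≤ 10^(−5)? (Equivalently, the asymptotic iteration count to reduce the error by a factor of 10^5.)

m = 70

B_J for the 37×37 system has eigenvalues cos(kπ/38); ρ_J = cos(π/38) = 0.9965845.
√(1 − cos²(π/38)) = sin(π/38) ≈ 0.0825793.
Young: ω* = 2/(1+√(1−ρ_J²)) = 2/(1+0.0825793) = 2/1.0825793 = 1.8474397.
ρ_SOR = ω* − 1 ≈ 0.8474397.
ρ_SOR^m ≤ 10^(−5) ⇔ m ≥ 5·ln10/(−ln 0.8474397) = 11.5129/0.165536 = 69.549; m = ⌈69.549⌉ = 70.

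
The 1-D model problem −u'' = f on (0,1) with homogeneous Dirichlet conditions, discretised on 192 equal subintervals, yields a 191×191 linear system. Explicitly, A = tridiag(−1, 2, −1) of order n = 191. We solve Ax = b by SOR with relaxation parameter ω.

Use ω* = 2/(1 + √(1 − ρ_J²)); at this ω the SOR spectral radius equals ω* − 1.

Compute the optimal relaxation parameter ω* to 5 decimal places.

spectrum of D⁻¹(L+U) = {cos(kπ/192) : 1≤k≤191}; ρ_J = cos(π/192) = 0.99987.
√(1 − cos²(π/192)) = sin(π/192) ≈ 0.016362.
Young: ω* = 2/(1+√(1−ρ_J²)) = 2/(1+0.016362) = 2/1.016362 = 1.96780.
At ω = 1.96780 every |λ(B_ω)| = ω−1, so ρ_SOR = 0.96780.

ω* = 1.96780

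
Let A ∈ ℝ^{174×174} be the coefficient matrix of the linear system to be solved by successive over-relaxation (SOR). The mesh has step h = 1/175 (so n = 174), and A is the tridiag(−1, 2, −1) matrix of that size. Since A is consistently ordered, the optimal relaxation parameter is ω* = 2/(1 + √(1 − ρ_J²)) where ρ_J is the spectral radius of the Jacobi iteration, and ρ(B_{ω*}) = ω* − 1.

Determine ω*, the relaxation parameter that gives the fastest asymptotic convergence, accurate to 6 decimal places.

[ρ_J] n=174: ρ(B_J) = cos(π/(n+1)) = cos(π/175) = 0.999839.
root = sin(π/175) = 0.0179510  (since 1−cos² = sin²).
So ω* = 2/1.0179510 = 1.964731 (Young).
ρ_SOR = ω* − 1 = 1.964731 − 1 = 0.964731.

ω* = 1.964731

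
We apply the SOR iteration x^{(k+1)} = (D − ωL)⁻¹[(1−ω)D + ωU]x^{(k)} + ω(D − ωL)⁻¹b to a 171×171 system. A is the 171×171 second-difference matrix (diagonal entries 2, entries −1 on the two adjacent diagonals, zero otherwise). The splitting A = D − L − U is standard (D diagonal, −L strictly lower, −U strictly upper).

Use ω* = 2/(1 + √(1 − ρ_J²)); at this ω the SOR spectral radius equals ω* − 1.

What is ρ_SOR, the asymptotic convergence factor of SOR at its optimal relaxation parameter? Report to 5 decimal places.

With n=171, ρ(Jacobi) = cos(π/172) = 0.99983.
√(1−ρ_J²) simplifies to sin(π/172) = 0.018264.
Young: ω* = 2/(1+√(1−ρ_J²)) = 2/(1+0.018264) = 2/1.018264 = 1.96413.
Hence ρ(B_{ω*}) = 1.96413 − 1 = 0.96413.

ρ_SOR = 0.96413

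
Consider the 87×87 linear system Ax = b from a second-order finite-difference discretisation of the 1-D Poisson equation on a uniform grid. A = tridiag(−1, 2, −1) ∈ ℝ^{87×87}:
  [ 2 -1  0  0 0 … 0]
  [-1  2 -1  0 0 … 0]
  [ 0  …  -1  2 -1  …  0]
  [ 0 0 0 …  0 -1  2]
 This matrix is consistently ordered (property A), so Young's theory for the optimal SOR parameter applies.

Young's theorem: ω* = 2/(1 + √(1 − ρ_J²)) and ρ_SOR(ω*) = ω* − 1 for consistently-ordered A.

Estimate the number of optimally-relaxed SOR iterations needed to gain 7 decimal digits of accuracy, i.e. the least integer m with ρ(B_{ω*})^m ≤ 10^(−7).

B_J for the 87×87 system has eigenvalues cos(kπ/88); ρ_J = cos(π/88) = 0.9993628.
√(1−ρ_J²) = |sin(π/88)| = 0.0356923
Then 2/(1+√(1−ρ_J²)) = 2/(1+0.0356923); ω* = 2/1.0356923 = 1.9310755.
Hence ρ(B_{ω*}) = 1.9310755 − 1 = 0.9310755.
m ≥ 7·ln10 / (−ln 0.9310755) = 225.697; smallest integer m = 226.

m = 226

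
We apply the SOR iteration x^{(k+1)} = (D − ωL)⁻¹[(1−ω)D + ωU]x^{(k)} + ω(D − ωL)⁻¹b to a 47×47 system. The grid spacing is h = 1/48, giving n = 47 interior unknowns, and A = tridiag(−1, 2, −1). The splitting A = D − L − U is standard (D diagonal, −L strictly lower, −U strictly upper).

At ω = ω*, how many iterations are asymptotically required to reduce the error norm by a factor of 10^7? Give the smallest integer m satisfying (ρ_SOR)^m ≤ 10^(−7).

n=47: λ(B_J) = 1 − λ(A)/2 = cos(kπ/48); k=1 gives ρ_J = 0.9978589.
√(1−ρ_J²) simplifies to sin(π/48) = 0.0654031.
Young: ω* = 2/(1+√(1−ρ_J²)) = 2/(1+0.0654031) = 2/1.0654031 = 1.8772237.
At ω = 1.8772237 every |λ(B_ω)| = ω−1, so ρ_SOR = 0.8772237.
7·ln10 = 16.1181; −ln(0.8772237) = 0.130993; m = ⌈16.1181/0.130993⌉ = ⌈123.046⌉ = 124.

m = 124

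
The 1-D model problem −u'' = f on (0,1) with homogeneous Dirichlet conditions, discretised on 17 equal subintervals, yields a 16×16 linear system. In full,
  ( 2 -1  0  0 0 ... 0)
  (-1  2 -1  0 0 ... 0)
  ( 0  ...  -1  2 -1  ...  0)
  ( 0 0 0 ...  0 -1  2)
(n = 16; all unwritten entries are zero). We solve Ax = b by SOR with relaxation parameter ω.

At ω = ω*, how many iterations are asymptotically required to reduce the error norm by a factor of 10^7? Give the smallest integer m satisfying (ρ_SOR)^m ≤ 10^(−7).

m = 44

½·tridiag(1,0,1) at n=16: λ_k = cos(kπ/17); max |λ| at k=1 ⇒ ρ_J = cos(π/17) ≈ 0.9829731.
√(1 − cos²(π/17)) = sin(π/17) ≈ 0.1837495.
ω* = 2/(1+0.1837495) = 1.6895466
At ω = 1.6895466 every |λ(B_ω)| = ω−1, so ρ_SOR = 0.6895466.
(0.6895466)^m ≤ 10^{−7}  ⇒  m·ln(0.6895466) ≤ −7·ln10  ⇒  m ≥ 43.361  ⇒  m = 44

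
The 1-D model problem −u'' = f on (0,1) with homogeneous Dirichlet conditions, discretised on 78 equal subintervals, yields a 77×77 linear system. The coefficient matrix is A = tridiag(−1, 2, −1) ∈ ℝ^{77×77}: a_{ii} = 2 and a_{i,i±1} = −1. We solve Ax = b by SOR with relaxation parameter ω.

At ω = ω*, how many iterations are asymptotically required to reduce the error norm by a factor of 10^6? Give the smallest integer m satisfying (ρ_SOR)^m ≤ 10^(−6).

m = 172

With n=77, ρ(Jacobi) = cos(π/78) = 0.9991890.
√(1 − cos²(π/78)) = sin(π/78) ≈ 0.0402659.
ω* = 2/(1 + 0.0402659) = 2/1.0402659 = 1.9225854.
ρ(B_{ω*}) = ω*−1 = 0.9225854
m ≥ 6·ln10 / (−ln 0.9225854) = 171.461; smallest integer m = 172.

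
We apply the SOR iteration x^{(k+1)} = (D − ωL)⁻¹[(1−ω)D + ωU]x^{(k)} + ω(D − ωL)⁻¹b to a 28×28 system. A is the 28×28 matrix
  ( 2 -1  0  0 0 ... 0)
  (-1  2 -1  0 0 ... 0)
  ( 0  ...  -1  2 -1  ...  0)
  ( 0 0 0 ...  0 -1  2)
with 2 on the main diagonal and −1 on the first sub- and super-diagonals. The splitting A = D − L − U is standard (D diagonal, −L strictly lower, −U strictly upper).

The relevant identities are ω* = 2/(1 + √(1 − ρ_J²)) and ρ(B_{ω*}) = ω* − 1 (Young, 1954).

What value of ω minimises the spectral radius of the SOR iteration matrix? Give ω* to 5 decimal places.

ω* = 1.80486

n=28: λ(B_J) = 1 − λ(A)/2 = cos(kπ/29); k=1 gives ρ_J = 0.99414.
root = sin(π/29) = 0.108119  (since 1−cos² = sin²).
ω* = 2 / (1 + 0.108119) = 2 / 1.108119 ≈ 1.80486.
ρ(B_{ω*}) = ω*−1 = 0.80486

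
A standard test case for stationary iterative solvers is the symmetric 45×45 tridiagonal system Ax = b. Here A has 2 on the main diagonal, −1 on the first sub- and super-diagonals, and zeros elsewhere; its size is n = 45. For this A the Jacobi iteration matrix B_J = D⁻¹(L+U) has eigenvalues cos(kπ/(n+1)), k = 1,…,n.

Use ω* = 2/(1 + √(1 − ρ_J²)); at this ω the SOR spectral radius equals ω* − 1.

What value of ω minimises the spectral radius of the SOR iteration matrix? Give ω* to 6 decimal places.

[ρ_J] n=45: ρ(B_J) = cos(π/(n+1)) = cos(π/46) = 0.997669.
√(1−ρ_J²) = |sin(π/46)| = 0.0682424
Then 2/(1+√(1−ρ_J²)) = 2/(1+0.0682424); ω* = 2/1.0682424 = 1.872234.
ρ_SOR = ω* − 1 ≈ 0.872234.

ω* = 1.872234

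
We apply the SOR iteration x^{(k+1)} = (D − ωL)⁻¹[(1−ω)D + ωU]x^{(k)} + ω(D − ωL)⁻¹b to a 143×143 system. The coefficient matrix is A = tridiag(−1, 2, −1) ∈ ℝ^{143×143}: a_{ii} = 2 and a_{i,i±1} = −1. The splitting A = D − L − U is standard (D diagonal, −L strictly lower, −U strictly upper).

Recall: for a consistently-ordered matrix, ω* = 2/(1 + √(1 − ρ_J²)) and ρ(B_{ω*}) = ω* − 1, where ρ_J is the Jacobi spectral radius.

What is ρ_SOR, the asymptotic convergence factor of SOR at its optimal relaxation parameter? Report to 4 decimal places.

ρ_SOR = 0.9573

[ρ_J] n=143: ρ(B_J) = cos(π/(n+1)) = cos(π/144) = 0.9998.
√(1 − cos²(π/144)) = sin(π/144) ≈ 0.02181.
ω* = 2 / (1 + 0.02181) = 2 / 1.02181 ≈ 1.9573.
ρ(B_{ω*}) = ω*−1 = 0.9573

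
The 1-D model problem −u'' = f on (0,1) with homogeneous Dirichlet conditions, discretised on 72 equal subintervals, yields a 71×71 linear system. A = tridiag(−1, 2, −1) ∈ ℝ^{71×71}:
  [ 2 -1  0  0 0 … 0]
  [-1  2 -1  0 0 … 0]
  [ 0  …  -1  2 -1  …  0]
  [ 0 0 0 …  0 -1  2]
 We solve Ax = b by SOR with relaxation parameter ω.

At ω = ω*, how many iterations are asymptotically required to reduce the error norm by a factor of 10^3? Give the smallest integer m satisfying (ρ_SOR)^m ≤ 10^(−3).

B_J for the 71×71 system has eigenvalues cos(kπ/72); ρ_J = cos(π/72) = 0.9990482.
√(1 − cos²(π/72)) = sin(π/72) ≈ 0.0436194.
ω* = 2/(1 + 0.0436194) = 2/1.0436194 = 1.9164075.
ρ_SOR = ω* − 1 ≈ 0.9164075.
(0.9164075)^m ≤ 10^{−3}  ⇒  m·ln(0.9164075) ≤ −3·ln10  ⇒  m ≥ 79.132  ⇒  m = 80

m = 80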